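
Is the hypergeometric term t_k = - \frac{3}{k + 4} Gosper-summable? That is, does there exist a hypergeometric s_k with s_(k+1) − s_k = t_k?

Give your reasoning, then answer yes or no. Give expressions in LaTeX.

Compute t_(k+1)/t_k: get (k + 4)/(k + 5).
Factor: A=k + 4; B=k + 5; C=1.
f must satisfy (k + 4)·f(k+1) − (k + 4)·f(k) = 1.
Bound: deg f ≤ 0.
Put f(k) = c0: A·f(k+1) − B(k−1)·f(k) − C = -1; need -1 = 0 — inconsistent ⇒ no f, not summable.

No — t_k has no hypergeometric antidifference.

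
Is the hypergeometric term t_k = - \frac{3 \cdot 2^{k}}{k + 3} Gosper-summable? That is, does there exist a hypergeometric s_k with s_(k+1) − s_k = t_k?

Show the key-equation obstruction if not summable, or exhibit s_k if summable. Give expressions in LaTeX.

Step 1: r(k) = 2*(k + 3)/(k + 4).
Take A(k)=2*k + 6, B(k)=k + 4, C(k)=1.
Solve (2*k + 6)·f(k+1) − (k + 3)·f(k) = 1.
From deg A=1, deg B=1, deg C=0: d=-1.
Negative degree bound (-1): no f exists, t_k not Gosper-summable.

No — t_k has no hypergeometric antidifference.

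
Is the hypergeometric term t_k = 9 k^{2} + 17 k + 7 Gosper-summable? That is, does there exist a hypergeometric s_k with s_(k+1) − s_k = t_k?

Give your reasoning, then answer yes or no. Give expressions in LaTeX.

Yes. s_k = k^{2} \left(3 k + 4\right).

Ratio r(k) = (9*k**2 + 35*k + 33)/(9*k**2 + 17*k + 7).
So A=1 and B=1, with C=k**2 + 17*k/9 + 7/9.
f must satisfy (1)·f(k+1) − (1)·f(k) = k**2 + 17*k/9 + 7/9.
d = 3 from the (0,0,2) case.
A polynomial solution: f(k) = k**2*(3*k + 4)/9.
Certificate R = B(k−1)f/C = k**2*(3*k + 4)/(9*k**2 + 17*k + 7) gives s_k = k**2*(3*k + 4).
Check: Δs_k = 9*k**2 + 17*k + 7. ✓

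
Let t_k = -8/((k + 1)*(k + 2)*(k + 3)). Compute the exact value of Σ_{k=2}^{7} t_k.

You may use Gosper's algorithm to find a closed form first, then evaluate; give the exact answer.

t_(k+1)/t_k = (k + 1)/(k + 4).
Factor: A=k + 1; B=k + 4; C=1.
Need (k + 1)·f(k+1) − (k + 3)·f(k) = 1.
From deg A=1, deg B=1, deg C=0: d=2.
Coefficient equations give f(k) = k*(k + 3)/4.
Certificate R = B(k−1)f/C = k*(k + 3)**2/4 gives s_k = 2*k*(-k - 3)/((k + 1)*(k + 2)).
Δs = -8/(k**3 + 6*k**2 + 11*k + 6), as required.
Sum = s_(8) − s_(2); s_(8) = -88/45, s_(2) = -5/3 ⇒ -13/45.

Σ = -13/45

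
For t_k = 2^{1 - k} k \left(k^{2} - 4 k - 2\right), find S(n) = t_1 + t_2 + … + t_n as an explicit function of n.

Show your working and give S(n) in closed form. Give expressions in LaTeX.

S(n) = 2^{1 - n} \left(- 2^{n + 1} - n^{3} - 2 n^{2} + 2\right)

t_(k+1)/t_k = (k**3 - k**2 - 7*k - 5)/(2*k*(k**2 - 4*k - 2)).
Factor: A=1/2; B=1; C=k**3 - 4*k**2 - 2*k.
Need (1/2)·f(k+1) − (1)·f(k) = k**3 - 4*k**2 - 2*k.
Bound: deg f ≤ 3.
Coefficient equations give f(k) = -2*(k**3 - k**2 - k - 1).
R(k) = B(k−1)·f(k)/C(k) = -2*(k**3 - k**2 - k - 1)/(k*(k**2 - 4*k - 2)); s_k = R·t_k = 2**(2 - k)*(-k**3 + k**2 + k + 1).
Δs = 2**(1 - k)*k*(k**2 - 4*k - 2), as required.
Σ_(k=1)^n t_k = s_(n+1) − s_(1) = (2**(1 - n)*(-n**3 - 2*n**2 + 2)) − (4), i.e. 2**(1 - n)*(-2**(n + 1) - n**3 - 2*n**2 + 2).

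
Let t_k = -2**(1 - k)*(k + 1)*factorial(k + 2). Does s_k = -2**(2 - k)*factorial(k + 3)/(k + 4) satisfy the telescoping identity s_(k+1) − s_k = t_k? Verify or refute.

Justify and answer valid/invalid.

Invalid: residual 2**(1 - k)*(k**2 + 5*k + 2)*factorial(k + 2)/((k + 4)*(k + 5)) ≠ 0.

s_(k+1) = -2**(1 - k)*factorial(k + 4)/(k + 5)
s_(k+1) − s_k = -2**(1 - k)*(k**2 + 6*k + 6)*factorial(k + 3)/((k + 4)*(k + 5))
(s_(k+1) − s_k) − t_k = 2**(1 - k)*(k**2 + 5*k + 2)*factorial(k + 2)/((k + 4)*(k + 5))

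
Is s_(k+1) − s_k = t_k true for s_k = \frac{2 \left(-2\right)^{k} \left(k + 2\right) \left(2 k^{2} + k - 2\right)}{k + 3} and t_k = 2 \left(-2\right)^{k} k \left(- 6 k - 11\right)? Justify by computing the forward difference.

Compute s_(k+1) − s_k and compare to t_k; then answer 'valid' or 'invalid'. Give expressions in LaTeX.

Invalid: residual \frac{\left(-2\right)^{k + 1} \left(- 6 k^{3} - 31 k^{2} - 34 k + 2\right)}{k^{2} + 7 k + 12} ≠ 0.

s_(k+1) = -(-2)**(k + 2)*(k + 3)*(k + 2*(k + 1)**2 - 1)/(k + 4)
s_(k+1) − s_k = (-2)**(k + 1)*(6*k**4 + 47*k**3 + 118*k**2 + 98*k + 2)/(k**2 + 7*k + 12)
(s_(k+1) − s_k) − t_k = (-2)**(k + 1)*(-6*k**3 - 31*k**2 - 34*k + 2)/(k**2 + 7*k + 12)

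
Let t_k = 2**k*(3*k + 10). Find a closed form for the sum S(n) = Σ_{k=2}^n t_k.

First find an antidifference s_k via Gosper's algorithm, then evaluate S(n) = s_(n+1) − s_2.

S(n) = 6*2**n*n + 14*2**n - 40

The ratio is 2*(3*k + 13)/(3*k + 10).
Factor: A=2; B=1; C=k + 10/3.
Key eq: (2)·f(k+1) = (1)·f(k) + (k + 10/3).
From deg A=0, deg B=0, deg C=1: d=1.
Match coefficients ⇒ f(k) = (3*k + 4)/3.
Certificate R = B(k−1)f/C = (3*k + 4)/(3*k + 10) gives s_k = 2**k*(3*k + 4).
Verify: 2**k*(3*k + 10) matches t_k.
Evaluate: s_(n+1) = 2**(n + 1)*(3*n + 7); subtract s_(2) = 40 ⇒ S(n) = 6*2**n*n + 14*2**n - 40.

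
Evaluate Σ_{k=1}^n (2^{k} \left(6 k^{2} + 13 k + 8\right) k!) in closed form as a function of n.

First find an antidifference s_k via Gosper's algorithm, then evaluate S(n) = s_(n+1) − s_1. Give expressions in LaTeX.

S(n) = 6 \cdot 2^{n} n^{2} n! + 16 \cdot 2^{n} n n! + 10 \cdot 2^{n} n! - 10

Compute t_(k+1)/t_k: get 2*(6*k**3 + 31*k**2 + 52*k + 27)/(6*k**2 + 13*k + 8).
Take A(k)=2*k + 2, B(k)=1, C(k)=k**2 + 13*k/6 + 4/3.
Need (2*k + 2)·f(k+1) − (1)·f(k) = k**2 + 13*k/6 + 4/3.
d = 1 from the (1,0,2) case.
Match coefficients ⇒ f(k) = (3*k + 2)/6.
Get s_k = R·t_k = 2**k*(3*k + 2)*factorial(k) with R(k) = B(k−1)f(k)/C(k) = (3*k + 2)/(6*k**2 + 13*k + 8).
Check: Δs_k = 2**k*(6*k**2 + 13*k + 8)*factorial(k). ✓
Evaluate: s_(n+1) = 2**(n + 1)*(3*n + 5)*factorial(n + 1); subtract s_(1) = 10 ⇒ S(n) = 6*2**n*n**2*factorial(n) + 16*2**n*n*factorial(n) + 10*2**n*factorial(n) - 10.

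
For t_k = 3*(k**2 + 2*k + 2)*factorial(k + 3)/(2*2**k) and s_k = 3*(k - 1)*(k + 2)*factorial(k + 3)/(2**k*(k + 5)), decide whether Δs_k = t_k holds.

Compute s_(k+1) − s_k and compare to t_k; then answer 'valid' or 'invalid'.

Invalid: residual -9*(k**3 + 7*k**2 + 10*k + 12)*factorial(k + 3)/(2*2**k*(k + 5)*(k + 6)) ≠ 0.

s_(k+1) = 3*k*(k + 3)*factorial(k + 4)/(2*2**k*(k + 6))
s_(k+1) − s_k = 3*(k**4 + 10*k**3 + 33*k**2 + 52*k + 24)*factorial(k + 3)/(2*2**k*(k + 5)*(k + 6))
(s_(k+1) − s_k) − t_k = -9*(k**3 + 7*k**2 + 10*k + 12)*factorial(k + 3)/(2*2**k*(k + 5)*(k + 6))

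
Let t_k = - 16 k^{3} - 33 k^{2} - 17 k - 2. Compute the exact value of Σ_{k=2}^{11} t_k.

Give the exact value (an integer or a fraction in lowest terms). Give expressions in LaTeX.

Σ = -87470

Ratio r(k) = (16*k**3 + 81*k**2 + 131*k + 68)/(16*k**3 + 33*k**2 + 17*k + 2).
Take A(k)=1, B(k)=1, C(k)=k**3 + 33*k**2/16 + 17*k/16 + 1/8.
f must satisfy (1)·f(k+1) − (1)·f(k) = k**3 + 33*k**2/16 + 17*k/16 + 1/8.
Bound: deg f ≤ 4.
Match coefficients ⇒ f(k) = k*(4*k**3 + 3*k**2 - 4*k - 1)/16.
So s_k = (B(k−1)f/C)·t_k = (k*(4*k**3 + 3*k**2 - 4*k - 1)/(16*k**3 + 33*k**2 + 17*k + 2))·t_k = k*(-4*k**3 - 3*k**2 + 4*k + 1).
Δs = -16*k**3 - 33*k**2 - 17*k - 2, as required.
Evaluate s at k=12 and k=2: -87540 and -70; difference -87470.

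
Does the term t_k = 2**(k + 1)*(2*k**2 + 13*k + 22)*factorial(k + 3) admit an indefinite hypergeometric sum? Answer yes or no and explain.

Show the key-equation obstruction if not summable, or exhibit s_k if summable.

Yes. s_k = 2**(k + 1)*(k + 2)*factorial(k + 3).

Step 1: r(k) = 2*(2*k**3 + 25*k**2 + 105*k + 148)/(2*k**2 + 13*k + 22).
A = 2*k + 8, B = 1, C = k**2 + 13*k/2 + 11.
f must satisfy (2*k + 8)·f(k+1) − (1)·f(k) = k**2 + 13*k/2 + 11.
Bound: deg f ≤ 1.
Solving with deg f ≤ 1: f(k) = (k + 2)/2.
Certificate R = B(k−1)f/C = (k + 2)/(2*k**2 + 13*k + 22) gives s_k = 2**(k + 1)*(k + 2)*factorial(k + 3).
Check: Δs_k = 2**(k + 1)*(2*k**2 + 13*k + 22)*factorial(k + 3). ✓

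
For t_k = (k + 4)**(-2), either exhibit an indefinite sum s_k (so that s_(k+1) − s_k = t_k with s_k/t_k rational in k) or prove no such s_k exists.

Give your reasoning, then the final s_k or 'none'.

none (Gosper's algorithm certifies no s_k)

Compute t_(k+1)/t_k: get (k + 4)**2/(k + 5)**2.
So A=k**2 + 8*k + 16 and B=k**2 + 10*k + 25, with C=1.
Key eq: (k**2 + 8*k + 16)·f(k+1) = (k**2 + 8*k + 16)·f(k) + (1).
Bound: deg f ≤ 0.
Write f(k) = c0. Then LHS − RHS = -1, requiring -1 = 0: contradictory. No certificate.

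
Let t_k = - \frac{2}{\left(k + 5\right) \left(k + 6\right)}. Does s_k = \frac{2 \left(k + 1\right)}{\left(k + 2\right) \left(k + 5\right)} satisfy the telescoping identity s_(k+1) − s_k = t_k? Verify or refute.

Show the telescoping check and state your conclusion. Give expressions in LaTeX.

s_(k+1) = 2*(k + 2)/((k + 3)*(k + 6))
s_(k+1) − s_k = 2*(-k**2 - 3*k + 2)/(k**4 + 16*k**3 + 91*k**2 + 216*k + 180)
(s_(k+1) − s_k) − t_k = 4*(k + 4)/(k**4 + 16*k**3 + 91*k**2 + 216*k + 180)

Invalid: residual \frac{4 \left(k + 4\right)}{k^{4} + 16 k^{3} + 91 k^{2} + 216 k + 180} ≠ 0.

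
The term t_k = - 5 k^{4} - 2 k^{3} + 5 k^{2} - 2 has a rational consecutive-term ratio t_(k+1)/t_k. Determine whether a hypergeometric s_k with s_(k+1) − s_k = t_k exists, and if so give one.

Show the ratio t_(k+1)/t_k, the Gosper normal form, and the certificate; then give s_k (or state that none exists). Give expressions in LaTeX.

s_k = k \left(- k^{4} + 2 k^{3} + k^{2} - 3 k - 1\right)

Compute t_(k+1)/t_k: get (5*k**4 + 22*k**3 + 31*k**2 + 16*k + 4)/(5*k**4 + 2*k**3 - 5*k**2 + 2).
A = 1, B = 1, C = k**4 + 2*k**3/5 - k**2 + 2/5.
f must satisfy (1)·f(k+1) − (1)·f(k) = k**4 + 2*k**3/5 - k**2 + 2/5.
Degrees (0,0,4) ⇒ d ≤ 5.
Match coefficients ⇒ f(k) = k*(k + 1)*(k**3 - 3*k**2 + 2*k + 1)/5.
Certificate R = B(k−1)f/C = k*(k**3 - 3*k**2 + 2*k + 1)/(5*k**3 - 3*k**2 - 2*k + 2) gives s_k = k*(-k**4 + 2*k**3 + k**2 - 3*k - 1).
Δs = -5*k**4 - 2*k**3 + 5*k**2 - 2, as required.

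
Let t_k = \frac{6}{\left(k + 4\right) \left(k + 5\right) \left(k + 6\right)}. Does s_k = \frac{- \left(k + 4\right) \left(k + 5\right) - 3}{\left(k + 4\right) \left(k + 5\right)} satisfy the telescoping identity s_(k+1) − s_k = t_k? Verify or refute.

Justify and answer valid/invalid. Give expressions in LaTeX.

Valid: the claim telescopes to t_k.

s_(k+1) = (-(k + 5)*(k + 6) - 3)/((k + 5)*(k + 6))
s_(k+1) − s_k = 6/(k**3 + 15*k**2 + 74*k + 120)
(s_(k+1) − s_k) − t_k = 0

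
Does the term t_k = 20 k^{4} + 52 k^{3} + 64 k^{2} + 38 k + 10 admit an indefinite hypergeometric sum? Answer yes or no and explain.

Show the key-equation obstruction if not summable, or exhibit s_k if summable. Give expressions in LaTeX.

Yes. s_k = 4 k^{5} + 3 k^{4} + 2 k^{3} + k.

The ratio is (10*k**4 + 66*k**3 + 170*k**2 + 201*k + 92)/(10*k**4 + 26*k**3 + 32*k**2 + 19*k + 5).
Take A(k)=1, B(k)=1, C(k)=k**4 + 13*k**3/5 + 16*k**2/5 + 19*k/10 + 1/2.
Solve (1)·f(k+1) − (1)·f(k) = k**4 + 13*k**3/5 + 16*k**2/5 + 19*k/10 + 1/2.
deg f ≤ 5 (via 0,0,4).
Match coefficients ⇒ f(k) = k*(4*k**4 + 3*k**3 + 2*k**2 + 1)/20.
Get s_k = R·t_k = 4*k**5 + 3*k**4 + 2*k**3 + k with R(k) = B(k−1)f(k)/C(k) = k*(4*k**4 + 3*k**3 + 2*k**2 + 1)/(2*(10*k**4 + 26*k**3 + 32*k**2 + 19*k + 5)).
s_(k+1) − s_k = 20*k**4 + 52*k**3 + 64*k**2 + 38*k + 10 = t_k.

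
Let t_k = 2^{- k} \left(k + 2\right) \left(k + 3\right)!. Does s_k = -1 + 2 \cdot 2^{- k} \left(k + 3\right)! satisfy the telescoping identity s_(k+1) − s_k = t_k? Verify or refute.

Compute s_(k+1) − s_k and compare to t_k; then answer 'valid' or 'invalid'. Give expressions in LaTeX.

s_(k+1) = 2*2**(-k - 1)*factorial(k + 4) - 1
s_(k+1) − s_k = (k + 2)*factorial(k + 3)/2**k
(s_(k+1) − s_k) − t_k = 0

Valid — Δs_k = t_k.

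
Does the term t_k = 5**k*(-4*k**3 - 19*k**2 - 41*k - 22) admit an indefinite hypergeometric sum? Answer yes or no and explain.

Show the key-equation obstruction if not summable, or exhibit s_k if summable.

Compute t_(k+1)/t_k: get 5*(4*k**3 + 31*k**2 + 91*k + 86)/(4*k**3 + 19*k**2 + 41*k + 22).
Take A(k)=5, B(k)=1, C(k)=k**3 + 19*k**2/4 + 41*k/4 + 11/2.
f must satisfy (5)·f(k+1) − (1)·f(k) = k**3 + 19*k**2/4 + 41*k/4 + 11/2.
Bound: deg f ≤ 3.
A polynomial solution: f(k) = (k**3 + k**2 + 4*k - 2)/4.
Get s_k = R·t_k = 5**k*(-k**3 - k**2 - 4*k + 2) with R(k) = B(k−1)f(k)/C(k) = (k**3 + k**2 + 4*k - 2)/(4*k**3 + 19*k**2 + 41*k + 22).
Δs = 5**k*(-4*k**3 - 19*k**2 - 41*k - 22), as required.

Yes. s_k = 5**k*(-k**3 - k**2 - 4*k + 2).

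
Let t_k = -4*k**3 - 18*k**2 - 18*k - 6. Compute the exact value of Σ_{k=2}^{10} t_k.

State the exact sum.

Σ = -20034

t_(k+1)/t_k = (2*k**3 + 15*k**2 + 33*k + 23)/(2*k**3 + 9*k**2 + 9*k + 3).
Take A(k)=1, B(k)=1, C(k)=k**3 + 9*k**2/2 + 9*k/2 + 3/2.
Set up (1)·f(k+1) − (1)·f(k) − (k**3 + 9*k**2/2 + 9*k/2 + 3/2) = 0.
From deg A=0, deg B=0, deg C=3: d=4.
Coefficient equations give f(k) = k**2*(k**2 + 4*k + 1)/4.
R(k) = B(k−1)·f(k)/C(k) = k**2*(k**2 + 4*k + 1)/(2*(2*k**3 + 9*k**2 + 9*k + 3)); s_k = R·t_k = k**2*(-k**2 - 4*k - 1).
Check: Δs_k = -4*k**3 - 18*k**2 - 18*k - 6. ✓
Sum = s_(11) − s_(2); s_(11) = -20086, s_(2) = -52 ⇒ -20034.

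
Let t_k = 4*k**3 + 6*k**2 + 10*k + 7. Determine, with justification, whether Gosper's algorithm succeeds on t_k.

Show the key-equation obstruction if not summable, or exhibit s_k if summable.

t_(k+1)/t_k = (4*k**3 + 18*k**2 + 34*k + 27)/(4*k**3 + 6*k**2 + 10*k + 7).
Normal form (A,B,C) = (1, 1, k**3 + 3*k**2/2 + 5*k/2 + 7/4).
Key eq: (1)·f(k+1) = (1)·f(k) + (k**3 + 3*k**2/2 + 5*k/2 + 7/4).
Degrees (0,0,3) ⇒ d ≤ 4.
A polynomial solution: f(k) = k*(k**3 + 3*k + 3)/4.
R(k) = B(k−1)·f(k)/C(k) = k*(k**3 + 3*k + 3)/(4*k**3 + 6*k**2 + 10*k + 7); s_k = R·t_k = k*(k**3 + 3*k + 3).
Check: Δs_k = 4*k**3 + 6*k**2 + 10*k + 7. ✓

Yes. s_k = k*(k**3 + 3*k + 3).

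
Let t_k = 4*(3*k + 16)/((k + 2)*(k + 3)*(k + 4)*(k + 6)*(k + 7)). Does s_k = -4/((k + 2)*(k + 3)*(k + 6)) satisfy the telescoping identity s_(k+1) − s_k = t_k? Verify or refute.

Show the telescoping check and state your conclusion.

Valid — Δs_k = t_k.

s_(k+1) = -4/((k + 3)*(k + 4)*(k + 7))
s_(k+1) − s_k = 4*(3*k + 16)/(k**5 + 22*k**4 + 185*k**3 + 740*k**2 + 1404*k + 1008)
(s_(k+1) − s_k) − t_k = 0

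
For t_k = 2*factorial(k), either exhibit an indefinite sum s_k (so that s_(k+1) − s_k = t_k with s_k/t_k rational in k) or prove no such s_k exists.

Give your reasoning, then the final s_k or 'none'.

Compute t_(k+1)/t_k: get k + 1.
Normal form (A,B,C) = (k + 1, 1, 1).
Set up (k + 1)·f(k+1) − (1)·f(k) − (1) = 0.
From deg A=1, deg B=0, deg C=0: d=-1.
Negative degree bound (-1): no f exists, t_k not Gosper-summable.

no hypergeometric antidifference exists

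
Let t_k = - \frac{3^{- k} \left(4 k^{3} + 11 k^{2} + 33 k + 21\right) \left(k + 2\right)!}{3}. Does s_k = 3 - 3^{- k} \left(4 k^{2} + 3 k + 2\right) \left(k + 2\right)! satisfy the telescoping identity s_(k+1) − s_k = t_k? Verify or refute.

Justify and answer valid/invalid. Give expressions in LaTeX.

valid; difference matches t_k

s_(k+1) = -3**(-k - 1)*(3*k + 4*(k + 1)**2 + 5)*factorial(k + 3) + 3
s_(k+1) − s_k = -(4*k**3 + 11*k**2 + 33*k + 21)*factorial(k + 2)/(3*3**k)
(s_(k+1) − s_k) − t_k = 0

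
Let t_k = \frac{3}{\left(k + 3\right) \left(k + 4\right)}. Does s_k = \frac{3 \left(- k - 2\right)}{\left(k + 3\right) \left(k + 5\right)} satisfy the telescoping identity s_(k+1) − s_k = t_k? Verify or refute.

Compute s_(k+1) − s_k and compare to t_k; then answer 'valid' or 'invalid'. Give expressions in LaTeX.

Invalid: residual \frac{9 \left(- 2 k - 9\right)}{k^{4} + 18 k^{3} + 119 k^{2} + 342 k + 360} ≠ 0.

s_(k+1) = 3*(-k - 3)/((k + 4)*(k + 6))
s_(k+1) − s_k = 3*(k**2 + 5*k + 3)/(k**4 + 18*k**3 + 119*k**2 + 342*k + 360)
(s_(k+1) − s_k) − t_k = 9*(-2*k - 9)/(k**4 + 18*k**3 + 119*k**2 + 342*k + 360)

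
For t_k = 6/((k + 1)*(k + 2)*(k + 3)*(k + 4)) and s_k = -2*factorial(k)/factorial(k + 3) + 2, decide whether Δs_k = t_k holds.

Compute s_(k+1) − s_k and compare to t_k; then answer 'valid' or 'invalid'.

s_(k+1) = -2*factorial(k + 1)/factorial(k + 4) + 2
s_(k+1) − s_k = 6/((k + 1)*(k + 2)*(k + 3)*(k + 4))
(s_(k+1) − s_k) − t_k = 0

valid (s_(k+1) − s_k reduces to t_k)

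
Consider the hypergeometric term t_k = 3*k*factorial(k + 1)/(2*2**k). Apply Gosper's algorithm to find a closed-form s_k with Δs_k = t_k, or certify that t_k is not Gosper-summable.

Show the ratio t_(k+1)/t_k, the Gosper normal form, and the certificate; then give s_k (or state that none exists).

s_k = 3*factorial(k + 1)/2**k

Compute t_(k+1)/t_k: get (k + 1)*(k + 2)/(2*k).
Gosper form: A/B · C(k+1)/C(k) with A=k/2 + 1, B=1, C=k.
Set up (k/2 + 1)·f(k+1) − (1)·f(k) − (k) = 0.
deg f ≤ 0 (via 1,0,1).
A polynomial solution: f(k) = 2.
Get s_k = R·t_k = 3*factorial(k + 1)/2**k with R(k) = B(k−1)f(k)/C(k) = 2/k.
Δs = 3*k*factorial(k + 1)/(2*2**k), as required.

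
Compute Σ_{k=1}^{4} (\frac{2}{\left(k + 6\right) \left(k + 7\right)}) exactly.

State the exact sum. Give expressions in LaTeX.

Σ = 8/77

Step 1: r(k) = (k + 6)/(k + 8).
So A=k + 6 and B=k + 8, with C=1.
Need (k + 6)·f(k+1) − (k + 7)·f(k) = 1.
Bound: deg f ≤ 1.
Coefficient equations give f(k) = k/6.
Certificate R = B(k−1)f/C = k*(k + 7)/6 gives s_k = k/(3*(k + 6)).
s_(k+1) − s_k = 2/(k**2 + 13*k + 42) = t_k.
Evaluate s at k=5 and k=1: 5/33 and 1/21; difference 8/77.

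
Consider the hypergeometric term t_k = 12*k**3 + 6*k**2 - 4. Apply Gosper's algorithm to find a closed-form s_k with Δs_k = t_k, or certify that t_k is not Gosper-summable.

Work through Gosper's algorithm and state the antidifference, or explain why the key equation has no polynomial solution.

s_k = k*(3*k**3 - 4*k**2 - 3)

Ratio r(k) = (6*(k + 1)**3 + 3*(k + 1)**2 - 2)/(6*k**3 + 3*k**2 - 2).
So A=1 and B=1, with C=k**3 + k**2/2 - 1/3.
f must satisfy (1)·f(k+1) − (1)·f(k) = k**3 + k**2/2 - 1/3.
d = 4 from the (0,0,3) case.
Coefficient equations give f(k) = k*(3*k**3 - 4*k**2 - 3)/12.
R(k) = B(k−1)·f(k)/C(k) = k*(3*k**3 - 4*k**2 - 3)/(2*(6*k**3 + 3*k**2 - 2)); s_k = R·t_k = k*(3*k**3 - 4*k**2 - 3).
s_(k+1) − s_k = 12*k**3 + 6*k**2 - 4 = t_k.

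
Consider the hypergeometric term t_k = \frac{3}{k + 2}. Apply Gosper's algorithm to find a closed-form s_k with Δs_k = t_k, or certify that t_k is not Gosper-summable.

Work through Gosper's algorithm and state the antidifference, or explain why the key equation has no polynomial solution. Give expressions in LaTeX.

r(k) = (k + 2)/(k + 3) after simplifying.
Take A(k)=k + 2, B(k)=k + 3, C(k)=1.
Solve (k + 2)·f(k+1) − (k + 2)·f(k) = 1.
d = 0 from the (1,1,0) case.
Generic f = c0 gives residual -1; -1 = 0 cannot hold, so t_k is not Gosper-summable.

no hypergeometric antidifference exists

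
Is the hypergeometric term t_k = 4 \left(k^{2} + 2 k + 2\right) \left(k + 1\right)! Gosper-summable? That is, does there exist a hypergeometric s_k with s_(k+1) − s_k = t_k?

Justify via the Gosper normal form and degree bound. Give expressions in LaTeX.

r(k) = (k + 2)*(2*k + (k + 1)**2 + 4)/(k**2 + 2*k + 2) after simplifying.
So A=k + 2 and B=1, with C=k**2 + 2*k + 2.
Key eq: (k + 2)·f(k+1) = (1)·f(k) + (k**2 + 2*k + 2).
Bound: deg f ≤ 1.
Solving with deg f ≤ 1: f(k) = k.
Certificate R = B(k−1)f/C = k/(k**2 + 2*k + 2) gives s_k = 4*k*factorial(k + 1).
Δs = 4*(k**2 + 2*k + 2)*factorial(k + 1), as required.

Yes. s_k = 4 k \left(k + 1\right)!.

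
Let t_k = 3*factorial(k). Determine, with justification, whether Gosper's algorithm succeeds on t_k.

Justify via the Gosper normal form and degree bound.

No — negative degree bound, so no certificate f.

Compute t_(k+1)/t_k: get k + 1.
A = k + 1, B = 1, C = 1.
Need (k + 1)·f(k+1) − (1)·f(k) = 1.
d = -1 from the (1,0,0) case.
deg f ≤ -1 is impossible — no certificate.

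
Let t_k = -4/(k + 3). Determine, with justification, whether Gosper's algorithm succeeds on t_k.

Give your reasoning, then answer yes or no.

Ratio r(k) = (k + 3)/(k + 4).
Factor: A=k + 3; B=k + 4; C=1.
Solve (k + 3)·f(k+1) − (k + 3)·f(k) = 1.
Bound: deg f ≤ 0.
Generic f = c0 gives residual -1; -1 = 0 cannot hold, so t_k is not Gosper-summable.

No; the coefficient equations for f are inconsistent.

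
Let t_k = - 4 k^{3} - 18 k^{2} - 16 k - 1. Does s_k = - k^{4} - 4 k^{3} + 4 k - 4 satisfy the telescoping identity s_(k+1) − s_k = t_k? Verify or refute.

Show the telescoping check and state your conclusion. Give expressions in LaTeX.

Valid: the claim telescopes to t_k.

s_(k+1) = 4*k - (k + 1)**4 - 4*(k + 1)**3
s_(k+1) − s_k = -4*k**3 - 18*k**2 - 16*k - 1
(s_(k+1) − s_k) − t_k = 0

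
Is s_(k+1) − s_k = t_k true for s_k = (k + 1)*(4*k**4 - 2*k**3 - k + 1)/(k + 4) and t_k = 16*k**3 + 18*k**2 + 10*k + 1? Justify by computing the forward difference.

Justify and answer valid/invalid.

s_(k+1) = -(k + 2)*(k - 4*(k + 1)**4 + 2*(k + 1)**3)/(k + 5)
s_(k+1) − s_k = (16*k**5 + 126*k**4 + 240*k**3 + 205*k**2 + 83*k + 11)/(k**2 + 9*k + 20)
(s_(k+1) − s_k) − t_k = 3*(-12*k**4 - 84*k**3 - 82*k**2 - 42*k - 3)/(k**2 + 9*k + 20)

Invalid: residual 3*(-12*k**4 - 84*k**3 - 82*k**2 - 42*k - 3)/(k**2 + 9*k + 20) ≠ 0.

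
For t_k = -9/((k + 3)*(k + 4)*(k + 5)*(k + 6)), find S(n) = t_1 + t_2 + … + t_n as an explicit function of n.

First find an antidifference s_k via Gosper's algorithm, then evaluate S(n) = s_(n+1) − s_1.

S(n) = n*(-n**2 - 15*n - 74)/(40*(n**3 + 15*n**2 + 74*n + 120))

Step 1: r(k) = (k + 3)/(k + 7).
A = k + 3, B = k + 7, C = 1.
f must satisfy (k + 3)·f(k+1) − (k + 6)·f(k) = 1.
Degrees (1,1,0) ⇒ d ≤ 3.
A polynomial solution: f(k) = k*(k**2 + 12*k + 47)/180.
Certificate R = B(k−1)f/C = k*(k + 6)*(k**2 + 12*k + 47)/180 gives s_k = k*(-k**2 - 12*k - 47)/(20*(k + 3)*(k + 4)*(k + 5)).
Check: Δs_k = -9/(k**4 + 18*k**3 + 119*k**2 + 342*k + 360). ✓
Telescope: S(n) = s_(n+1) − s_(1) = (-n**3 - 15*n**2 - 74*n - 60)/(20*(n**3 + 15*n**2 + 74*n + 120)) − (-1/40) = n*(-n**2 - 15*n - 74)/(40*(n**3 + 15*n**2 + 74*n + 120)).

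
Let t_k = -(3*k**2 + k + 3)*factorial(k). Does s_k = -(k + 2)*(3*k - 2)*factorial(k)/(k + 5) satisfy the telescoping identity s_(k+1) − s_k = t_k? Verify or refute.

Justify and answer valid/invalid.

Invalid: residual 3*(3*k**3 + 16*k**2 + 5*k + 17)*factorial(k)/((k + 5)*(k + 6)) ≠ 0.

s_(k+1) = -(k + 3)*(3*k + 1)*factorial(k + 1)/(k + 6)
s_(k+1) − s_k = -(3*k**4 + 25*k**3 + 56*k**2 + 48*k + 39)*factorial(k)/((k + 5)*(k + 6))
(s_(k+1) − s_k) − t_k = 3*(3*k**3 + 16*k**2 + 5*k + 17)*factorial(k)/((k + 5)*(k + 6))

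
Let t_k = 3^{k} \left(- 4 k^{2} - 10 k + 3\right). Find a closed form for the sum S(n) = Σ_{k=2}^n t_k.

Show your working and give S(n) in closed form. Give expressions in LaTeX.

Step 1: r(k) = 3*(4*k**2 + 18*k + 11)/(4*k**2 + 10*k - 3).
So A=3 and B=1, with C=k**2 + 5*k/2 - 3/4.
f must satisfy (3)·f(k+1) − (1)·f(k) = k**2 + 5*k/2 - 3/4.
Degrees (0,0,2) ⇒ d ≤ 2.
Match coefficients ⇒ f(k) = (k + 1)*(2*k - 3)/4.
Certificate R = B(k−1)f/C = (k + 1)*(2*k - 3)/(4*k**2 + 10*k - 3) gives s_k = 3**k*(-2*k**2 + k + 3).
Verify: 3**k*(-4*k**2 - 10*k + 3) matches t_k.
Σ_(k=2)^n t_k = s_(n+1) − s_(2) = (3**(n + 1)*(-2*n**2 - 3*n + 2)) − (-27), i.e. -6*3**n*n**2 - 9*3**n*n + 6*3**n + 27.

S(n) = - 6 \cdot 3^{n} n^{2} - 9 \cdot 3^{n} n + 6 \cdot 3^{n} + 27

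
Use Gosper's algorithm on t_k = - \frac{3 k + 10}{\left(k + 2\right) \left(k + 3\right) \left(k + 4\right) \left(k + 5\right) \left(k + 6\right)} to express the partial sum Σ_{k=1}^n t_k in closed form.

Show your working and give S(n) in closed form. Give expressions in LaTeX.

S(n) = \frac{n \left(- n^{2} - 14 n - 63\right)}{90 \left(n^{3} + 14 n^{2} + 63 n + 90\right)}

r(k) = (k + 2)*(3*k + 13)/((k + 7)*(3*k + 10)) after simplifying.
So A=k + 2 and B=k + 7, with C=k + 10/3.
Need (k + 2)·f(k+1) − (k + 6)·f(k) = k + 10/3.
d = 4 from the (1,1,1) case.
Solving with deg f ≤ 4: f(k) = k*(k + 3)*(k**2 + 11*k + 38)/120.
Get s_k = R·t_k = k*(-k**2 - 11*k - 38)/(40*(k**3 + 11*k**2 + 38*k + 40)) with R(k) = B(k−1)f(k)/C(k) = k*(k + 3)*(k + 6)*(k**2 + 11*k + 38)/(40*(3*k + 10)).
Verify: (-3*k - 10)/(k**5 + 20*k**4 + 155*k**3 + 580*k**2 + 1044*k + 720) matches t_k.
Evaluate: s_(n+1) = (-n**3 - 14*n**2 - 63*n - 50)/(40*(n**3 + 14*n**2 + 63*n + 90)); subtract s_(1) = -1/72 ⇒ S(n) = n*(-n**2 - 14*n - 63)/(90*(n**3 + 14*n**2 + 63*n + 90)).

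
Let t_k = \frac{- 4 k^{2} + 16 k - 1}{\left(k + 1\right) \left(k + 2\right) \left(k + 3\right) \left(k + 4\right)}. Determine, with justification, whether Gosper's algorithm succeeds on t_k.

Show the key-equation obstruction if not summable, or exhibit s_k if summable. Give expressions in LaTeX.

Yes. s_k = \frac{k \left(- k^{2} + 18 k - 23\right)}{6 \left(k + 1\right) \left(k + 2\right) \left(k + 3\right)}.

r(k) = -(k + 1)*(16*k - 4*(k + 1)**2 + 15)/((k + 5)*(4*k**2 - 16*k + 1)) after simplifying.
A = k + 1, B = k + 5, C = k**2 - 4*k + 1/4.
f must satisfy (k + 1)·f(k+1) − (k + 4)·f(k) = k**2 - 4*k + 1/4.
Bound: deg f ≤ 3.
Match coefficients ⇒ f(k) = k*(k**2 - 18*k + 23)/24.
Certificate R = B(k−1)f/C = k*(k + 4)*(k**2 - 18*k + 23)/(6*(4*k**2 - 16*k + 1)) gives s_k = k*(-k**2 + 18*k - 23)/(6*(k + 1)*(k + 2)*(k + 3)).
Check: Δs_k = (-4*k**2 + 16*k - 1)/(k**4 + 10*k**3 + 35*k**2 + 50*k + 24). ✓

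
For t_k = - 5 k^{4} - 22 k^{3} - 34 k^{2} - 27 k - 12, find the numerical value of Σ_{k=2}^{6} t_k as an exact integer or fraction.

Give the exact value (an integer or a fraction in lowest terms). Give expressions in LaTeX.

Ratio r(k) = (5*k**4 + 42*k**3 + 130*k**2 + 181*k + 100)/(5*k**4 + 22*k**3 + 34*k**2 + 27*k + 12).
Take A(k)=1, B(k)=1, C(k)=k**4 + 22*k**3/5 + 34*k**2/5 + 27*k/5 + 12/5.
Need (1)·f(k+1) − (1)·f(k) = k**4 + 22*k**3/5 + 34*k**2/5 + 27*k/5 + 12/5.
From deg A=0, deg B=0, deg C=4: d=5.
A polynomial solution: f(k) = k*(k + 2)*(k**3 + k**2 + 2)/5.
Then R = B(k−1)f/C = k*(k + 2)*(k**3 + k**2 + 2)/(5*k**4 + 22*k**3 + 34*k**2 + 27*k + 12), so s_k = R(k)·t_k = k*(-k**4 - 3*k**3 - 2*k**2 - 2*k - 4).
Check: Δs_k = -5*k**4 - 22*k**3 - 34*k**2 - 27*k - 12. ✓
Sum = s_(7) − s_(2); s_(7) = -24822, s_(2) = -112 ⇒ -24710.

Σ = -24710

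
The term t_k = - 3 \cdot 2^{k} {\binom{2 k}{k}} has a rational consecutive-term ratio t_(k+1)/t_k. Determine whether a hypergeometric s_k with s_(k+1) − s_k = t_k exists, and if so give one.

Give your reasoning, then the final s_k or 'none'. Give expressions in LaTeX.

Step 1: r(k) = 4*(2*k + 1)/(k + 1).
Take A(k)=8*k + 4, B(k)=k + 1, C(k)=1.
Need (8*k + 4)·f(k+1) − (k)·f(k) = 1.
Bound: deg f ≤ -1.
Bound -1 < 0, so the key equation has no polynomial solution.

none (Gosper's algorithm certifies no s_k)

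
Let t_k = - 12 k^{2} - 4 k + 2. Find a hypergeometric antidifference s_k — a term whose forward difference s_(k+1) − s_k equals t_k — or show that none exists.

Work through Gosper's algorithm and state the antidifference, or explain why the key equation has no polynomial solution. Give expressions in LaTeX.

Compute t_(k+1)/t_k: get (6*k**2 + 14*k + 7)/(6*k**2 + 2*k - 1).
Normal form (A,B,C) = (1, 1, k**2 + k/3 - 1/6).
Solve (1)·f(k+1) − (1)·f(k) = k**2 + k/3 - 1/6.
d = 3 from the (0,0,2) case.
Solve for f: f(k) = k*(2*k**2 - 2*k - 1)/6 (degree 3 ≤ 3).
R(k) = B(k−1)·f(k)/C(k) = k*(2*k**2 - 2*k - 1)/(6*k**2 + 2*k - 1); s_k = R·t_k = 2*k*(-2*k**2 + 2*k + 1).
Δs = -12*k**2 - 4*k + 2, as required.

s_k = 2 k \left(- 2 k^{2} + 2 k + 1\right)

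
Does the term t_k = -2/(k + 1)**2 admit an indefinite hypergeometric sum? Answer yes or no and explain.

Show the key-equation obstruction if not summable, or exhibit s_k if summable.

Ratio r(k) = (k + 1)**2/(k + 2)**2.
Gosper form: A/B · C(k+1)/C(k) with A=k**2 + 2*k + 1, B=k**2 + 4*k + 4, C=1.
Key eq: (k**2 + 2*k + 1)·f(k+1) = (k**2 + 2*k + 1)·f(k) + (1).
deg f ≤ 0 (via 2,2,0).
f = c0 ⇒ A·f(k+1) − B(k−1)·f(k) − C = -1. The system {-1 = 0} is inconsistent; no antidifference.

No — t_k has no hypergeometric antidifference.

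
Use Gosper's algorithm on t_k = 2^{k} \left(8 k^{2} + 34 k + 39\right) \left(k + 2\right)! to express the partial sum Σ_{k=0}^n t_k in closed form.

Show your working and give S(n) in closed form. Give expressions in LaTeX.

Step 1: r(k) = 2*(8*k**3 + 74*k**2 + 231*k + 243)/(8*k**2 + 34*k + 39).
So A=2*k + 6 and B=1, with C=k**2 + 17*k/4 + 39/8.
Key eq: (2*k + 6)·f(k+1) = (1)·f(k) + (k**2 + 17*k/4 + 39/8).
Bound: deg f ≤ 1.
Coefficient equations give f(k) = (4*k + 3)/8.
So s_k = (B(k−1)f/C)·t_k = ((4*k + 3)/(8*k**2 + 34*k + 39))·t_k = 2**k*(4*k + 3)*factorial(k + 2).
s_(k+1) − s_k = 2**k*(8*k**2 + 34*k + 39)*factorial(k + 2) = t_k.
Telescope: S(n) = s_(n+1) − s_(0) = 2**(n + 1)*(4*n + 7)*factorial(n + 3) − (6) = 8*2**n*n*factorial(n + 3) + 14*2**n*factorial(n + 3) - 6.

S(n) = 8 \cdot 2^{n} n \left(n + 3\right)! + 14 \cdot 2^{n} \left(n + 3\right)! - 6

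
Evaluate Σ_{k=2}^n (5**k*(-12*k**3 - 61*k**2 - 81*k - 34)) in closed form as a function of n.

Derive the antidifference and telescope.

S(n) = -15*5**n*n**3 - 65*5**n*n**2 - 80*5**n*n - 35*5**n + 975

Step 1: r(k) = 5*(12*k**3 + 97*k**2 + 239*k + 188)/(12*k**3 + 61*k**2 + 81*k + 34).
Normal form (A,B,C) = (5, 1, k**3 + 61*k**2/12 + 27*k/4 + 17/6).
Key eq: (5)·f(k+1) = (1)·f(k) + (k**3 + 61*k**2/12 + 27*k/4 + 17/6).
d = 3 from the (0,0,3) case.
Coefficient equations give f(k) = (3*k**3 + 4*k**2 - k + 1)/12.
Get s_k = R·t_k = 5**k*(-3*k**3 - 4*k**2 + k - 1) with R(k) = B(k−1)f(k)/C(k) = (3*k**3 + 4*k**2 - k + 1)/(12*k**3 + 61*k**2 + 81*k + 34).
s_(k+1) − s_k = 5**k*(-12*k**3 - 61*k**2 - 81*k - 34) = t_k.
s_(n+1) = 5**(n + 1)*(-3*n**3 - 13*n**2 - 16*n - 7) and s_(2) = -975, so S(n) = -15*5**n*n**3 - 65*5**n*n**2 - 80*5**n*n - 35*5**n + 975.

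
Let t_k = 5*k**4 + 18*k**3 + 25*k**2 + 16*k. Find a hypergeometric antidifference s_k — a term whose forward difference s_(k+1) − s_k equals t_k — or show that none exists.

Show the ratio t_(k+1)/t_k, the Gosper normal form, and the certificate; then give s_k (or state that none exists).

s_k = k*(k**4 + 2*k**3 + k**2 - 4)

t_(k+1)/t_k = (5*k**4 + 38*k**3 + 109*k**2 + 140*k + 64)/(k*(5*k**3 + 18*k**2 + 25*k + 16)).
Take A(k)=1, B(k)=1, C(k)=k**4 + 18*k**3/5 + 5*k**2 + 16*k/5.
Solve (1)·f(k+1) − (1)·f(k) = k**4 + 18*k**3/5 + 5*k**2 + 16*k/5.
Bound: deg f ≤ 5.
Solving with deg f ≤ 5: f(k) = k*(k - 1)*(k + 2)*(k**2 + k + 2)/5.
So s_k = (B(k−1)f/C)·t_k = ((k - 1)*(k + 2)*(k**2 + k + 2)/(5*k**3 + 18*k**2 + 25*k + 16))·t_k = k*(k**4 + 2*k**3 + k**2 - 4).
Check: Δs_k = k*(5*k**3 + 18*k**2 + 25*k + 16). ✓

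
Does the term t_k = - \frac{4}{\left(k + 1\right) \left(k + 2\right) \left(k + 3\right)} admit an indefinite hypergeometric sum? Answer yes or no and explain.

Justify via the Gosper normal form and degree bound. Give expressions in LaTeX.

The ratio is (k + 1)/(k + 4).
Normal form (A,B,C) = (k + 1, k + 4, 1).
Solve (k + 1)·f(k+1) − (k + 3)·f(k) = 1.
Bound: deg f ≤ 2.
Match coefficients ⇒ f(k) = k*(k + 3)/4.
R(k) = B(k−1)·f(k)/C(k) = k*(k + 3)**2/4; s_k = R·t_k = k*(-k - 3)/((k + 1)*(k + 2)).
s_(k+1) − s_k = -4/(k**3 + 6*k**2 + 11*k + 6) = t_k.

Yes. s_k = \frac{k \left(- k - 3\right)}{\left(k + 1\right) \left(k + 2\right)}.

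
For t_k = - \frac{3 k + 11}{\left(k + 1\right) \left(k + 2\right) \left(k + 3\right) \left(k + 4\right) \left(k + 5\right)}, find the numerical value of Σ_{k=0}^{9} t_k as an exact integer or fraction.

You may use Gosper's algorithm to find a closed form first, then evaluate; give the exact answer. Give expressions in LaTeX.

t_(k+1)/t_k = (k + 1)*(3*k + 14)/((k + 6)*(3*k + 11)).
Gosper form: A/B · C(k+1)/C(k) with A=k + 1, B=k + 6, C=k + 11/3.
f must satisfy (k + 1)·f(k+1) − (k + 5)·f(k) = k + 11/3.
Degrees (1,1,1) ⇒ d ≤ 4.
A polynomial solution: f(k) = k*(k + 3)*(k**2 + 7*k + 14)/24.
Then R = B(k−1)f/C = k*(k + 3)*(k + 5)*(k**2 + 7*k + 14)/(8*(3*k + 11)), so s_k = R(k)·t_k = k*(-k**2 - 7*k - 14)/(8*(k**3 + 7*k**2 + 14*k + 8)).
Δs = (-3*k - 11)/(k**5 + 15*k**4 + 85*k**3 + 225*k**2 + 274*k + 120), as required.
Evaluate s at k=10 and k=0: -115/924 and 0; difference -115/924.

Σ = -115/924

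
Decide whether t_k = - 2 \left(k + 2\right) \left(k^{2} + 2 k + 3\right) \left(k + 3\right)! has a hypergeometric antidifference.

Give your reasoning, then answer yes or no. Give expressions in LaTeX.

Compute t_(k+1)/t_k: get (k + 3)*(k + 4)*(2*k + (k + 1)**2 + 5)/((k + 2)*(k**2 + 2*k + 3)).
Normal form (A,B,C) = (k + 4, 1, k**3 + 4*k**2 + 7*k + 6).
Need (k + 4)·f(k+1) − (1)·f(k) = k**3 + 4*k**2 + 7*k + 6.
deg f ≤ 2 (via 1,0,3).
A polynomial solution: f(k) = k**2 - k + 2.
Get s_k = R·t_k = -2*(k**2 - k + 2)*factorial(k + 3) with R(k) = B(k−1)f(k)/C(k) = (k**2 - k + 2)/((k + 2)*(k**2 + 2*k + 3)).
Δs = -2*(k + 2)*(k**2 + 2*k + 3)*factorial(k + 3), as required.

Yes. s_k = - 2 \left(k^{2} - k + 2\right) \left(k + 3\right)!.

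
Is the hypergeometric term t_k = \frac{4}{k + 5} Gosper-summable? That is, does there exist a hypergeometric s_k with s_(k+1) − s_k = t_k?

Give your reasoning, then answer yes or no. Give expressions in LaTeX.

Step 1: r(k) = (k + 5)/(k + 6).
Take A(k)=k + 5, B(k)=k + 6, C(k)=1.
Need (k + 5)·f(k+1) − (k + 5)·f(k) = 1.
Degrees (1,1,0) ⇒ d ≤ 0.
Put f(k) = c0: A·f(k+1) − B(k−1)·f(k) − C = -1; need -1 = 0 — inconsistent ⇒ no f, not summable.

No. Not Gosper-summable.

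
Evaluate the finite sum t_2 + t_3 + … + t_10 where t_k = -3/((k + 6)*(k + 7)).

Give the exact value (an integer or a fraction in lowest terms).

Σ = -27/136

The ratio is (k + 6)/(k + 8).
Gosper form: A/B · C(k+1)/C(k) with A=k + 6, B=k + 8, C=1.
Set up (k + 6)·f(k+1) − (k + 7)·f(k) − (1) = 0.
From deg A=1, deg B=1, deg C=0: d=1.
Solving with deg f ≤ 1: f(k) = k/6.
So s_k = (B(k−1)f/C)·t_k = (k*(k + 7)/6)·t_k = -k/(2*k + 12).
Verify: -3/(k**2 + 13*k + 42) matches t_k.
Σ_(k=2)^(10) t_k = s_(11) − s_(2) = -11/34 − (-1/8) = -27/136.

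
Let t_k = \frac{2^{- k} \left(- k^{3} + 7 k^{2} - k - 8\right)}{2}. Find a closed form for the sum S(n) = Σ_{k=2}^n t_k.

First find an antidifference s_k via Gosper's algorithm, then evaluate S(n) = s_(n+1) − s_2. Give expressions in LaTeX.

Ratio r(k) = (k**3 - 4*k**2 - 10*k + 3)/(2*(k**3 - 7*k**2 + k + 8)).
Take A(k)=1/2, B(k)=1, C(k)=k**3 - 7*k**2 + k + 8.
f must satisfy (1/2)·f(k+1) − (1)·f(k) = k**3 - 7*k**2 + k + 8.
Degrees (0,0,3) ⇒ d ≤ 3.
Solve for f: f(k) = -2*(k + 1)*(k**2 - 5*k + 1) (degree 3 ≤ 3).
Then R = B(k−1)f/C = -2*(k + 1)*(k**2 - 5*k + 1)/(k**3 - 7*k**2 + k + 8), so s_k = R(k)·t_k = (k**3 - 4*k**2 - 4*k + 1)/2**k.
Δs = (-k**3 + 7*k**2 - k - 8)/(2*2**k), as required.
Telescope: S(n) = s_(n+1) − s_(2) = 2**(-n - 1)*(n**3 - n**2 - 9*n - 6) − (-15/4) = 2**(-n - 2)*(15*2**n + 2*n**3 - 2*n**2 - 18*n - 12).

S(n) = 2^{- n - 2} \left(15 \cdot 2^{n} + 2 n^{3} - 2 n^{2} - 18 n - 12\right)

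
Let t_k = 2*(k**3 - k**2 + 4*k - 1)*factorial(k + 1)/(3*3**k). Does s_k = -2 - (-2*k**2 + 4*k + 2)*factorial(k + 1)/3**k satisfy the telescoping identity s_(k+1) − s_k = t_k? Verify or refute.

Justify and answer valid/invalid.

valid (s_(k+1) − s_k reduces to t_k)

s_(k+1) = 2*(-3*3**k + k**4*factorial(k) + 3*k**3*factorial(k) - 6*k*factorial(k) - 4*factorial(k))/(3*3**k)
s_(k+1) − s_k = 2*(k**3 - k**2 + 4*k - 1)*factorial(k + 1)/(3*3**k)
(s_(k+1) − s_k) − t_k = 0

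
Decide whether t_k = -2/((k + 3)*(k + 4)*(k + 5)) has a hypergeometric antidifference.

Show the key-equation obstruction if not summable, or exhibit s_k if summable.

Yes. s_k = k*(-k - 7)/(12*(k + 3)*(k + 4)).

Step 1: r(k) = (k + 3)/(k + 6).
Gosper form: A/B · C(k+1)/C(k) with A=k + 3, B=k + 6, C=1.
Set up (k + 3)·f(k+1) − (k + 5)·f(k) − (1) = 0.
deg f ≤ 2 (via 1,1,0).
Coefficient equations give f(k) = k*(k + 7)/24.
Then R = B(k−1)f/C = k*(k + 5)*(k + 7)/24, so s_k = R(k)·t_k = k*(-k - 7)/(12*(k + 3)*(k + 4)).
Verify: -2/(k**3 + 12*k**2 + 47*k + 60) matches t_k.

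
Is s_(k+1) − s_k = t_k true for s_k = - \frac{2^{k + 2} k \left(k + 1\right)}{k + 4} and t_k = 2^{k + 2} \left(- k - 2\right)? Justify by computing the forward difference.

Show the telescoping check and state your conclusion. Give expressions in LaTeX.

Invalid: residual \frac{12 \cdot 2^{k} \left(k^{2} + 5 k + 8\right)}{k^{2} + 9 k + 20} ≠ 0.

s_(k+1) = -2**(k + 3)*(k + 1)*(k + 2)/(k + 5)
s_(k+1) − s_k = 2**(k + 2)*(k + 1)*(k*(k + 5) - 2*(k + 2)*(k + 4))/((k + 4)*(k + 5))
(s_(k+1) − s_k) − t_k = 12*2**k*(k**2 + 5*k + 8)/(k**2 + 9*k + 20)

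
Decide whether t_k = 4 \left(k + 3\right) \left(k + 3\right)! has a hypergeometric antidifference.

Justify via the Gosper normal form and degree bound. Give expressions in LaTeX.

Yes. s_k = 4 \left(k + 3\right)!.

Step 1: r(k) = (k + 4)**2/(k + 3).
Take A(k)=k + 4, B(k)=1, C(k)=k + 3.
Need (k + 4)·f(k+1) − (1)·f(k) = k + 3.
Bound: deg f ≤ 0.
Solve for f: f(k) = 1 (degree 0 ≤ 0).
Get s_k = R·t_k = 4*factorial(k + 3) with R(k) = B(k−1)f(k)/C(k) = 1/(k + 3).
Check: Δs_k = 4*(k + 3)*factorial(k + 3). ✓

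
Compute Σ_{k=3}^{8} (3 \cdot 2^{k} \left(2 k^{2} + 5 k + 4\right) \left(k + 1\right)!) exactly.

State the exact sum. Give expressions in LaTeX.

Ratio r(k) = 2*(2*k**3 + 13*k**2 + 29*k + 22)/(2*k**2 + 5*k + 4).
Normal form (A,B,C) = (2*k + 4, 1, k**2 + 5*k/2 + 2).
Set up (2*k + 4)·f(k+1) − (1)·f(k) − (k**2 + 5*k/2 + 2) = 0.
Degrees (1,0,2) ⇒ d ≤ 1.
Match coefficients ⇒ f(k) = k/2.
So s_k = (B(k−1)f/C)·t_k = (k/(2*k**2 + 5*k + 4))·t_k = 3*2**k*k*factorial(k + 1).
Verify: 3*2**k*(2*k**2 + 5*k + 4)*factorial(k + 1) matches t_k.
Σ_(k=3)^(8) t_k = s_(9) − s_(3) = 50164531200 − (1728) = 50164529472.

Σ = 50164529472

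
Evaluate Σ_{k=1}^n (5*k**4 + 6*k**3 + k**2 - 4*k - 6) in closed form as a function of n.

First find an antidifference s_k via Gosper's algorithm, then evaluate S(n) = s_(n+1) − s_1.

S(n) = n*(n**4 + 4*n**3 + 5*n**2 - 8)

Compute t_(k+1)/t_k: get (5*k**4 + 26*k**3 + 49*k**2 + 36*k + 2)/(5*k**4 + 6*k**3 + k**2 - 4*k - 6).
Take A(k)=1, B(k)=1, C(k)=k**4 + 6*k**3/5 + k**2/5 - 4*k/5 - 6/5.
Solve (1)·f(k+1) − (1)·f(k) = k**4 + 6*k**3/5 + k**2/5 - 4*k/5 - 6/5.
Degrees (0,0,4) ⇒ d ≤ 5.
Solving with deg f ≤ 5: f(k) = k*(k**4 - k**3 - k**2 - k - 4)/5.
Get s_k = R·t_k = k*(k**4 - k**3 - k**2 - k - 4) with R(k) = B(k−1)f(k)/C(k) = k*(k**4 - k**3 - k**2 - k - 4)/(5*k**4 + 6*k**3 + k**2 - 4*k - 6).
s_(k+1) − s_k = 5*k**4 + 6*k**3 + k**2 - 4*k - 6 = t_k.
s_(n+1) = n**5 + 4*n**4 + 5*n**3 - 8*n - 6 and s_(1) = -6, so S(n) = n*(n**4 + 4*n**3 + 5*n**2 - 8).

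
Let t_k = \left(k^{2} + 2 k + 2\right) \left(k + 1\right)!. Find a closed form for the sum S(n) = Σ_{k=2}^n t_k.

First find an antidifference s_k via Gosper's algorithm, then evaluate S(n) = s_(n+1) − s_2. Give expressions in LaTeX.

Compute t_(k+1)/t_k: get (k + 2)*(2*k + (k + 1)**2 + 4)/(k**2 + 2*k + 2).
A = k + 2, B = 1, C = k**2 + 2*k + 2.
Key eq: (k + 2)·f(k+1) = (1)·f(k) + (k**2 + 2*k + 2).
Degrees (1,0,2) ⇒ d ≤ 1.
Solving with deg f ≤ 1: f(k) = k.
So s_k = (B(k−1)f/C)·t_k = (k/(k**2 + 2*k + 2))·t_k = k*factorial(k + 1).
Verify: (k**2 + 2*k + 2)*factorial(k + 1) matches t_k.
Σ_(k=2)^n t_k = s_(n+1) − s_(2) = ((n + 1)*factorial(n + 2)) − (12), i.e. n*factorial(n + 2) + factorial(n + 2) - 12.

S(n) = n \left(n + 2\right)! + \left(n + 2\right)! - 12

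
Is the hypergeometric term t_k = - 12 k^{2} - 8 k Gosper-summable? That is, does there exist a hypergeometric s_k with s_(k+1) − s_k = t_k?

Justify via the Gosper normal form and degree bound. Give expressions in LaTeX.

Step 1: r(k) = (3*k**2 + 8*k + 5)/(k*(3*k + 2)).
Normal form (A,B,C) = (1, 1, k**2 + 2*k/3).
Key eq: (1)·f(k+1) = (1)·f(k) + (k**2 + 2*k/3).
deg f ≤ 3 (via 0,0,2).
A polynomial solution: f(k) = k*(k - 1)*(2*k + 1)/6.
Get s_k = R·t_k = 2*k*(-2*k**2 + k + 1) with R(k) = B(k−1)f(k)/C(k) = (k - 1)*(2*k + 1)/(2*(3*k + 2)).
s_(k+1) − s_k = 4*k*(-3*k - 2) = t_k.

Yes. s_k = 2 k \left(- 2 k^{2} + k + 1\right).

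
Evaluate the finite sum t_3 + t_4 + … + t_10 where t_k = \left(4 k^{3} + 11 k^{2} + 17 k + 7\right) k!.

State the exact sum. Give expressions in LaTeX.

Step 1: r(k) = (4*k**4 + 27*k**3 + 74*k**2 + 90*k + 39)/(4*k**3 + 11*k**2 + 17*k + 7).
Gosper form: A/B · C(k+1)/C(k) with A=k + 1, B=1, C=k**3 + 11*k**2/4 + 17*k/4 + 7/4.
Set up (k + 1)·f(k+1) − (1)·f(k) − (k**3 + 11*k**2/4 + 17*k/4 + 7/4) = 0.
From deg A=1, deg B=0, deg C=3: d=2.
Solve for f: f(k) = (4*k**2 + 3*k + 2)/4 (degree 2 ≤ 2).
Then R = B(k−1)f/C = (4*k**2 + 3*k + 2)/(4*k**3 + 11*k**2 + 17*k + 7), so s_k = R(k)·t_k = (4*k**2 + 3*k + 2)*factorial(k).
Verify: (4*k**3 + 11*k**2 + 17*k + 7)*factorial(k) matches t_k.
Σ_(k=3)^(10) t_k = s_(11) − s_(3) = 20716819200 − (282) = 20716818918.

Σ = 20716818918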